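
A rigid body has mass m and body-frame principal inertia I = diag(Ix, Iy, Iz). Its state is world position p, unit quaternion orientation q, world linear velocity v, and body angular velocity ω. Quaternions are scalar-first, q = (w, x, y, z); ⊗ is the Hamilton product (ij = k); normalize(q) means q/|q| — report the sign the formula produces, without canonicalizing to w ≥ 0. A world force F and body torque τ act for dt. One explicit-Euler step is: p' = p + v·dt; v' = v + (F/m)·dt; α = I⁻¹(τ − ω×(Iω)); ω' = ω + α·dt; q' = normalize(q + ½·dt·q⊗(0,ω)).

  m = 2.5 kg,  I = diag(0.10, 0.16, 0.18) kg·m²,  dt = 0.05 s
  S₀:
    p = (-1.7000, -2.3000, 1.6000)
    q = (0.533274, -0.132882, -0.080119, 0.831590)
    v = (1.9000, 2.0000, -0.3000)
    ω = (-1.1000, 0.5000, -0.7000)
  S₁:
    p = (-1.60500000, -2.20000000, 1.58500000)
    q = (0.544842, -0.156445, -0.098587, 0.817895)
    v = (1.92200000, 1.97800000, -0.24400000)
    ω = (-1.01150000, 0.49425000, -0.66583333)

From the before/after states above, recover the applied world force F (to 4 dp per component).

F = (1.1000, -1.1000, 2.8000)

v₁ − v₀ = (0.02200000, -0.02200000, 0.05600000)
applied force F = (1.1000, -1.1000, 2.8000)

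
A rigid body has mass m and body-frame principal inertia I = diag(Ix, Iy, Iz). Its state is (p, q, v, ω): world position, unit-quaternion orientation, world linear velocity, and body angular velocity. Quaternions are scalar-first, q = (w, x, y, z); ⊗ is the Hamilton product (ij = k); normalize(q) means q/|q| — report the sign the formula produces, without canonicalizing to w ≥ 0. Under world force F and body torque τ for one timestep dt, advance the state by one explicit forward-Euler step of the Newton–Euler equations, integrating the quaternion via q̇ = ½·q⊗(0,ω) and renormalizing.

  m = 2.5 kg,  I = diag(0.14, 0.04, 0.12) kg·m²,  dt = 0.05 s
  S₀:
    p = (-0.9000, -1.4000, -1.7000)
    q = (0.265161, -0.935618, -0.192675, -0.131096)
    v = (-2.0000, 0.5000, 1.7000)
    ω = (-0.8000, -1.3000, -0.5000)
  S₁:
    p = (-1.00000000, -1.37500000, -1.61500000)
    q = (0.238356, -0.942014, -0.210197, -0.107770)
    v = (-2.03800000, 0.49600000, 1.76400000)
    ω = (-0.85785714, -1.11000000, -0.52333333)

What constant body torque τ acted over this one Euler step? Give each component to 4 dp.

Δω = ω₁−ω₀ = (-0.05785714, 0.19000000, -0.02333333)
ω₀×(Iω₀) = (0.0520, 0.0080, -0.1040)
I·α + gyro = (-0.1100, 0.1600, -0.1600)

τ = (-0.1100, 0.1600, -0.1600)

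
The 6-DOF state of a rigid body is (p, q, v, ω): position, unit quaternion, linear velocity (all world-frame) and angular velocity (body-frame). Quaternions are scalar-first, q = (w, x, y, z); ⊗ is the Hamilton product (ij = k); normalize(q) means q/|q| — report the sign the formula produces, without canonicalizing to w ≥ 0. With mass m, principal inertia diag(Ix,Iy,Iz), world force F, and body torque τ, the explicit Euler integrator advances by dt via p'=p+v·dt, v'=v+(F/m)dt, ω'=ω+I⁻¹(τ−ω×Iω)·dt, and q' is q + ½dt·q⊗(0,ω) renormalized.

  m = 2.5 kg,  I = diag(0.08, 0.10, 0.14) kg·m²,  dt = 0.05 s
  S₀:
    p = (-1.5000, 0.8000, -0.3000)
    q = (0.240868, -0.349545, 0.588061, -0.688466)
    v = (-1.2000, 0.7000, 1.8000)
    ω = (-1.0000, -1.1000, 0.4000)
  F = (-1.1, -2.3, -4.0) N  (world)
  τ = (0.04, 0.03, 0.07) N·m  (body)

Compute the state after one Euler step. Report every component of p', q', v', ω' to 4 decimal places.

α = I⁻¹(τ − ω×Iω) = (0.7200, 0.0600, 0.3429)
ω + α·dt = (-0.9640, -1.0970, 0.4171)
q⊗(0,ω) = (0.5727085, -0.7629562, 0.5633292, 1.0689077)
q + ½dt·q⊗(0,ω), renormalized = (0.2550, -0.3683, 0.6017, -0.6613)
linear accel F/m = (-0.4400, -0.9200, -1.6000)
p + v·dt = (-1.5600, 0.8350, -0.2100)
new velocity v' = (-1.2220, 0.6540, 1.7200)

p' = (-1.5600, 0.8350, -0.2100)
q' = (0.2550, -0.3683, 0.6017, -0.6613)
v' = (-1.2220, 0.6540, 1.7200)
ω' = (-0.9640, -1.0970, 0.4171)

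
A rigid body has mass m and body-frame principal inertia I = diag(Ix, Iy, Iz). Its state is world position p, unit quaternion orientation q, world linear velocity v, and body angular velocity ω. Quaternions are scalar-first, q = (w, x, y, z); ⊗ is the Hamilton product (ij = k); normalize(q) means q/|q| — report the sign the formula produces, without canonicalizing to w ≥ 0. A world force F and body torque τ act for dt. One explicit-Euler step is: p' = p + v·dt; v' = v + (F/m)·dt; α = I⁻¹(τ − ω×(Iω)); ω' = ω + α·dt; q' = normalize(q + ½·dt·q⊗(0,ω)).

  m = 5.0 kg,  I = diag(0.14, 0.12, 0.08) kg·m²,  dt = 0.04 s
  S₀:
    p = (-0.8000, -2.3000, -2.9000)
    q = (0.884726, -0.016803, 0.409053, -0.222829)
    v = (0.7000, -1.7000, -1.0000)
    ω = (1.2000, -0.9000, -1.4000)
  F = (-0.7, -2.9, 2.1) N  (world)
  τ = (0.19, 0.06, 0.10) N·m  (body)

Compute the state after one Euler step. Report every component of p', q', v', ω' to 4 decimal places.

p' = (-0.7720, -2.3680, -2.9400)
q' = (0.8855, -0.0110, 0.3870, -0.2569)
v' = (0.6944, -1.7232, -0.9832)
ω' = (1.2687, -0.8464, -1.3608)

(τ − ω×Iω)/I = (1.7171, 1.3400, 0.9800)
ω + α·dt = (1.2687, -0.8464, -1.3608)
Hamilton product q⊗(0,ω) = (0.0763507, 0.2884509, -1.0871724, -1.7143573)
q' = normalize(q + ½dt·q⊗(0,ω)) = (0.8855, -0.0110, 0.3870, -0.2569)
p + v·dt = (-0.7720, -2.3680, -2.9400)
v' = v + a·dt = (0.6944, -1.7232, -0.9832)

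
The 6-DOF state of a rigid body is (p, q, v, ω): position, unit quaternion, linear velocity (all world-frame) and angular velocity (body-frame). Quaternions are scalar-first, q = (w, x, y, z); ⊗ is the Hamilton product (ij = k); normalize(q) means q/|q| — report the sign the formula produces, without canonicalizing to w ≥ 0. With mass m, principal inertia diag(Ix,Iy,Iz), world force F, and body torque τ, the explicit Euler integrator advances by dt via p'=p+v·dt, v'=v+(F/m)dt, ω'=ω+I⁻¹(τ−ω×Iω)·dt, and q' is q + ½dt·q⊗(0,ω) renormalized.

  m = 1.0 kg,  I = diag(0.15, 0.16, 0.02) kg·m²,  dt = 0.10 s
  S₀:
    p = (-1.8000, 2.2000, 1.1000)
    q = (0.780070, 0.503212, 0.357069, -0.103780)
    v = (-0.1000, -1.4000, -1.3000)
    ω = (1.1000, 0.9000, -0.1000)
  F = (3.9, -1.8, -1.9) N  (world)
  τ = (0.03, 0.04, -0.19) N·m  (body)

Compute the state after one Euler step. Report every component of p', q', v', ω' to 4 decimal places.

ω×(Iω) gyroscopic = (0.0126, -0.0143, 0.0099)
α = I⁻¹(τ − ω×Iω) = (0.1160, 0.3394, -9.9950)
ω + α·dt = (1.1116, 0.9339, -1.0995)
q⊗(0,ω) = (-0.8852733, 0.9157721, 0.6382262, -0.0178921)
q' = normalize(q + ½dt·q⊗(0,ω)) = (0.7339, 0.5476, 0.3880, -0.1044)
p + v·dt = (-1.8100, 2.0600, 0.9700)
v + (F/m)dt = (0.2900, -1.5800, -1.4900)

p' = (-1.8100, 2.0600, 0.9700)
q' = (0.7339, 0.5476, 0.3880, -0.1044)
v' = (0.2900, -1.5800, -1.4900)
ω' = (1.1116, 0.9339, -1.0995)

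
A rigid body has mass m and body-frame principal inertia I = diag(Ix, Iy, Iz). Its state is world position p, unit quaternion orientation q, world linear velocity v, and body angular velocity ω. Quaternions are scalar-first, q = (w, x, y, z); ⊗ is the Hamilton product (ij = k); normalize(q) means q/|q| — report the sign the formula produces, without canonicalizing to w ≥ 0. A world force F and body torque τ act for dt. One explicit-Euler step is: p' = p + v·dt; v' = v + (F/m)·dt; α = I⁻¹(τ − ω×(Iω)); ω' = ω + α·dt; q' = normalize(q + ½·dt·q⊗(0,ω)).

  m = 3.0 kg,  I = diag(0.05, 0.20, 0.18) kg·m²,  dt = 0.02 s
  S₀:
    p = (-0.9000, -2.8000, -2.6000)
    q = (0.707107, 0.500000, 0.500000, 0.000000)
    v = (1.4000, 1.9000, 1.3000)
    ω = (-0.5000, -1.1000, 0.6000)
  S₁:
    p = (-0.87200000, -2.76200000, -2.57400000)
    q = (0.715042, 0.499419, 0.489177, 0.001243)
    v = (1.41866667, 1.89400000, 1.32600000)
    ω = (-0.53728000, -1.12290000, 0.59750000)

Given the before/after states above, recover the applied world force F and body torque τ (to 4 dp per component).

F = (2.8000, -0.9000, 3.9000)
τ = (-0.0800, -0.1900, 0.0600)

velocity change Δv = (0.01866667, -0.00600000, 0.02600000)
m·(v₁−v₀)/dt = (2.8000, -0.9000, 3.9000)
rate change Δω = (-0.03728000, -0.02290000, -0.00250000)
precession coupling = (0.0132, 0.0390, 0.0825)
applied torque τ = (-0.0800, -0.1900, 0.0600)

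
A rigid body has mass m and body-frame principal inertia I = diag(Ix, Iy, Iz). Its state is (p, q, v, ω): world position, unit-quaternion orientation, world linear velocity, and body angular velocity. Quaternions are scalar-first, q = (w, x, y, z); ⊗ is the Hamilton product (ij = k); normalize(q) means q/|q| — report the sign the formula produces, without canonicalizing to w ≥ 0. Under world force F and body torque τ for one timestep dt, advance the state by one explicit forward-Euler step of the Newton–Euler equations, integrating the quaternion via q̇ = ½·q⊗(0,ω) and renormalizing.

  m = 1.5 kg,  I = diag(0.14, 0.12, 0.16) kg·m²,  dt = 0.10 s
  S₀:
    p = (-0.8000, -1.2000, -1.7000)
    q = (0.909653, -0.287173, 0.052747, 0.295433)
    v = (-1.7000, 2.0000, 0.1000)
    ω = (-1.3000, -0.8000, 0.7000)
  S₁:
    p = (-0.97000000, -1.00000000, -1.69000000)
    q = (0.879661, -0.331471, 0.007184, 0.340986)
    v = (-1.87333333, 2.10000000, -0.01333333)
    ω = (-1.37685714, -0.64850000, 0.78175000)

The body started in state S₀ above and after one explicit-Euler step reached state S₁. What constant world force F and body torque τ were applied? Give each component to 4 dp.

F = (-2.6000, 1.5000, -1.7000)
τ = (-0.1300, 0.2000, 0.1100)

Δv = v₁−v₀ = (-0.17333333, 0.10000000, -0.11333333)
applied force F = (-2.6000, 1.5000, -1.7000)
rate change Δω = (-0.07685714, 0.15150000, 0.08175000)
τ = I·(Δω/dt) + ω₀×(Iω₀) = (-0.1300, 0.2000, 0.1100)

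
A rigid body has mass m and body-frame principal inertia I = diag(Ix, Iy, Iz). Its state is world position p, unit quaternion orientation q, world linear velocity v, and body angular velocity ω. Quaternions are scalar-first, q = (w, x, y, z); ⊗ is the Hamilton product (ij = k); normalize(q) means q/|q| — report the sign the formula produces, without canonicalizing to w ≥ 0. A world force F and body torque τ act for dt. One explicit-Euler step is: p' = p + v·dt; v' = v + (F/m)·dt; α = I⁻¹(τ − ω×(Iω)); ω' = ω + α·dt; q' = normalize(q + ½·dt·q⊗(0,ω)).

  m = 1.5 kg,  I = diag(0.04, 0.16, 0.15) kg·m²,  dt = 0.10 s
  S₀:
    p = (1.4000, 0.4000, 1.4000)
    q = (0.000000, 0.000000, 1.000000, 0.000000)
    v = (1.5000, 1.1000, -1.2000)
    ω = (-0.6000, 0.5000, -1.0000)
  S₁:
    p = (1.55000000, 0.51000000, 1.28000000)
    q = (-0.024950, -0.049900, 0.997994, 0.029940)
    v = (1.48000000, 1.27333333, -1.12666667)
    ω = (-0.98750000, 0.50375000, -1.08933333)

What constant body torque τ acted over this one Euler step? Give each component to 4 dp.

τ = (-0.1500, -0.0600, -0.1700)

ω₁ − ω₀ = (-0.38750000, 0.00375000, -0.08933333)
ω₀×(Iω₀) = (0.0050, -0.0660, -0.0360)
τ = I·(Δω/dt) + ω₀×(Iω₀) = (-0.1500, -0.0600, -0.1700)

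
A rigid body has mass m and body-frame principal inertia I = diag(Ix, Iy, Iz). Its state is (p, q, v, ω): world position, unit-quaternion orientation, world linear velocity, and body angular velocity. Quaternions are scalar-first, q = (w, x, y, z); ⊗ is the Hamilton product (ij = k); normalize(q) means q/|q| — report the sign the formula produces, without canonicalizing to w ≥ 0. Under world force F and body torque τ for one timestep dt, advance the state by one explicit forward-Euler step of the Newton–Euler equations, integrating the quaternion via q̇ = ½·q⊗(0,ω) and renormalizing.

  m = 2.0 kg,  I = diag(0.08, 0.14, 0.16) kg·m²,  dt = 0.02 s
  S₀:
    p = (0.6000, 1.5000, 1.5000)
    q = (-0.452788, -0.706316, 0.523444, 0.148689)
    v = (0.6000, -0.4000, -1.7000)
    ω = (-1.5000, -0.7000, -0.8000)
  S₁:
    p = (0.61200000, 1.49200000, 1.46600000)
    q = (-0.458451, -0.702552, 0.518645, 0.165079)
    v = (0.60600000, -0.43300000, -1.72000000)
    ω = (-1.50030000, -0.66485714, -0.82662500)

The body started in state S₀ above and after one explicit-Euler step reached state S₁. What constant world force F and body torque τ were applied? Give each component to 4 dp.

Δω = ω₁−ω₀ = (-0.00030000, 0.03514286, -0.02662500)
gyro term ω₀×Iω₀ = (0.0112, -0.0960, 0.0630)
applied torque τ = (0.0100, 0.1500, -0.1500)
velocity change Δv = (0.00600000, -0.03300000, -0.02000000)
applied force F = (0.6000, -3.3000, -2.0000)

F = (0.6000, -3.3000, -2.0000)
τ = (0.0100, 0.1500, -0.1500)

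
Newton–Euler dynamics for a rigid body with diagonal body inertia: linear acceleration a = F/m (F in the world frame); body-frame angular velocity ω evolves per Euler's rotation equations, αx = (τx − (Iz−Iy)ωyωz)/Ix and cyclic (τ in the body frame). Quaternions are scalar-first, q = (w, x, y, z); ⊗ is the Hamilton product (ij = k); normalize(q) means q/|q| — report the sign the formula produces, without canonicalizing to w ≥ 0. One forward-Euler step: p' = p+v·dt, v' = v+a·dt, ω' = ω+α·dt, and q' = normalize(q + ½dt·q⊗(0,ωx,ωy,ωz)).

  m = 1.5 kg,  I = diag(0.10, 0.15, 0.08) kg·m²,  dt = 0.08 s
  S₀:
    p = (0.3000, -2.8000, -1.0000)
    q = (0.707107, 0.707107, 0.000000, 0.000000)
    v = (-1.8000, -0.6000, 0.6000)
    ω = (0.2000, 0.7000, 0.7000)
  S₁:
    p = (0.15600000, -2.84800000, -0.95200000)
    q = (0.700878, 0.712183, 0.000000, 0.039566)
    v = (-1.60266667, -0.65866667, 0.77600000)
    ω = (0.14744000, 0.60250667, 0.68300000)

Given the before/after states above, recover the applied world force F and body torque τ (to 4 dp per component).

F = (3.7000, -1.1000, 3.3000)
τ = (-0.1000, -0.1800, -0.0100)

v₁ − v₀ = (0.19733333, -0.05866667, 0.17600000)
F = m·Δv/dt = (3.7000, -1.1000, 3.3000)
Δω = ω₁−ω₀ = (-0.05256000, -0.09749333, -0.01700000)
applied torque τ = (-0.1000, -0.1800, -0.0100)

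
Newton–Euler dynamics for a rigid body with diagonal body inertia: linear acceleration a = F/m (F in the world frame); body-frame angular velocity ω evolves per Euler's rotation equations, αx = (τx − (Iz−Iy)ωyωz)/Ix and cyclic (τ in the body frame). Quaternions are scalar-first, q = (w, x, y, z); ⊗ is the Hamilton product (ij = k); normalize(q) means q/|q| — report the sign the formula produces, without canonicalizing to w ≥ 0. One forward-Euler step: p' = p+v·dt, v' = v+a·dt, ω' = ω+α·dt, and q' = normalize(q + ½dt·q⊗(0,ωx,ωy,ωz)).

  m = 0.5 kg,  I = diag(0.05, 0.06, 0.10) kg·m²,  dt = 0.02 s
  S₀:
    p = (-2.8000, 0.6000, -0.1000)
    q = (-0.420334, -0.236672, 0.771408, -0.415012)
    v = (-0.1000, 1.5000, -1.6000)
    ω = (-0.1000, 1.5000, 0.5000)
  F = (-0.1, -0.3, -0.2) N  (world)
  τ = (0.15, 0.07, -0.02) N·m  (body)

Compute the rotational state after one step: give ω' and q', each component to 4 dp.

(τ − ω×Iω)/I = (2.4000, 1.1250, -0.1850)
new body rate ω' = (-0.0520, 1.5225, 0.4963)
q⊗(0,ω) = (-0.9732732, 1.0502554, -0.4706638, -0.4880342)
q' = normalize(q + ½dt·q⊗(0,ω)) = (-0.4300, -0.2261, 0.7666, -0.4198)

ω' = (-0.0520, 1.5225, 0.4963)
q' = (-0.4300, -0.2261, 0.7666, -0.4198)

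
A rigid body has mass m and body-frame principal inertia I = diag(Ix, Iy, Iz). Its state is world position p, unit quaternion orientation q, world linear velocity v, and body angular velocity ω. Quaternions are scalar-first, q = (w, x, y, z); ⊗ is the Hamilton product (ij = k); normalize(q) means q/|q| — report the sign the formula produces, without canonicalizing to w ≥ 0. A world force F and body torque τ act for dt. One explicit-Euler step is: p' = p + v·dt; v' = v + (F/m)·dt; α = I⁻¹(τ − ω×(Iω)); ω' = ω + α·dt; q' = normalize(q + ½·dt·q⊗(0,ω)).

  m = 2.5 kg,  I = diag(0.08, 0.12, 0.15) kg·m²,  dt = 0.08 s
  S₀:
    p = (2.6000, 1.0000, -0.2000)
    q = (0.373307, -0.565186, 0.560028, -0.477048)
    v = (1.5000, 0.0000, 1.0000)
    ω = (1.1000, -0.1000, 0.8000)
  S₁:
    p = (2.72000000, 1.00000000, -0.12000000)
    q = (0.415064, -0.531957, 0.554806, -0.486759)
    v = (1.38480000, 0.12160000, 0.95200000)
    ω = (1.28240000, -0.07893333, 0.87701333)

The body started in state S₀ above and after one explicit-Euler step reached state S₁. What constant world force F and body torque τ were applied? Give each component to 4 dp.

F = (-3.6000, 3.8000, -1.5000)
τ = (0.1800, -0.0300, 0.1400)

Δω = ω₁−ω₀ = (0.18240000, 0.02106667, 0.07701333)
precession coupling = (-0.0024, -0.0616, -0.0044)
I·α + gyro = (0.1800, -0.0300, 0.1400)
velocity change Δv = (-0.11520000, 0.12160000, -0.04800000)
applied force F = (-3.6000, 3.8000, -1.5000)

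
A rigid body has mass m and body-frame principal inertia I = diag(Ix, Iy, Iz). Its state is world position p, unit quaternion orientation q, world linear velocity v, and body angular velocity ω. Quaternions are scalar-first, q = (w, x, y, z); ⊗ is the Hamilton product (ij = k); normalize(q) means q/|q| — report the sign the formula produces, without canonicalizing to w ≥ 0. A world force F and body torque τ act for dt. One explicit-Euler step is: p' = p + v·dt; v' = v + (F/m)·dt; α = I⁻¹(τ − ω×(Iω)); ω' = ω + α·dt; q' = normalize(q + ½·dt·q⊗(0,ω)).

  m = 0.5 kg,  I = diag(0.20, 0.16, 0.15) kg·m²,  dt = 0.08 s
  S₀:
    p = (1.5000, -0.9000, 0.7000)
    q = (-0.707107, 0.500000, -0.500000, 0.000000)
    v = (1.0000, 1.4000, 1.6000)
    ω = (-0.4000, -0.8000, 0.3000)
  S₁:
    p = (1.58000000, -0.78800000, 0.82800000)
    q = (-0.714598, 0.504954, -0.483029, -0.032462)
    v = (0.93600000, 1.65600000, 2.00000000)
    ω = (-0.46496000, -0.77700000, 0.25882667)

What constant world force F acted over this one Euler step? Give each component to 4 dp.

Δv = v₁−v₀ = (-0.06400000, 0.25600000, 0.40000000)
m·(v₁−v₀)/dt = (-0.4000, 1.6000, 2.5000)

F = (-0.4000, 1.6000, 2.5000)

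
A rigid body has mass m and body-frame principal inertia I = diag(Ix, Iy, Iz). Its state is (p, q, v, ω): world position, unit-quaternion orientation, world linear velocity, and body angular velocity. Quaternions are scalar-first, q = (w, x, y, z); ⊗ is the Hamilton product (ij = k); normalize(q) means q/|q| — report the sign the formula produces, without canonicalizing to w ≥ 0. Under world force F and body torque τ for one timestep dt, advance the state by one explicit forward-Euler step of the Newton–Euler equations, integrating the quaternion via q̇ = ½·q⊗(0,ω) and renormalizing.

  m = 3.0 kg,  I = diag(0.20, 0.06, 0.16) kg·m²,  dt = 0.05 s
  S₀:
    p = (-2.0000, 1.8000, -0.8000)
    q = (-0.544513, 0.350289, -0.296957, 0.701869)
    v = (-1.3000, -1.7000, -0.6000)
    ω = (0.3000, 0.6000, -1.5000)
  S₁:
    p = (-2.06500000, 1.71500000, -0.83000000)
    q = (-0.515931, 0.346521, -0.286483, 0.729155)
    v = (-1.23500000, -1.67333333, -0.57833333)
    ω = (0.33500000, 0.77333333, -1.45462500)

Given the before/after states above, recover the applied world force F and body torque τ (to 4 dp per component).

F = (3.9000, 1.6000, 1.3000)
τ = (0.0500, 0.1900, 0.1200)

Δω = ω₁−ω₀ = (0.03500000, 0.17333333, 0.04537500)
τ = I·(Δω/dt) + ω₀×(Iω₀) = (0.0500, 0.1900, 0.1200)
v₁ − v₀ = (0.06500000, 0.02666667, 0.02166667)
F = m·Δv/dt = (3.9000, 1.6000, 1.3000)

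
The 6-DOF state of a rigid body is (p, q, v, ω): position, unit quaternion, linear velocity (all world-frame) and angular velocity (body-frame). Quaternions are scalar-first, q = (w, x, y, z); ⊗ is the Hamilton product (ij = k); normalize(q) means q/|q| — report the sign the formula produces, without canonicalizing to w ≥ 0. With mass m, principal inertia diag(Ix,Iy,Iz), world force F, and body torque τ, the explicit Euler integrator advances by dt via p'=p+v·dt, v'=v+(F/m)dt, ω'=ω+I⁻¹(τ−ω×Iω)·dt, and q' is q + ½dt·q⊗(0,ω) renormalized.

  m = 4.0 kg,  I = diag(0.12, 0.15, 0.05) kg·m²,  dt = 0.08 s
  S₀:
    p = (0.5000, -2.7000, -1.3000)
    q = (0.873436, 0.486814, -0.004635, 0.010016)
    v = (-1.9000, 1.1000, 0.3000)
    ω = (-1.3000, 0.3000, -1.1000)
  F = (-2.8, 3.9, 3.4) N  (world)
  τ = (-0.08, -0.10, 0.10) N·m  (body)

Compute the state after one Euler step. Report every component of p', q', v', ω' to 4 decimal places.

angular accel α = (-0.9417, -1.3340, 2.2340)
ω + α·dt = (-1.3753, 0.1933, -0.9213)
Hamilton product q⊗(0,ω) = (0.6452663, -1.1333731, 0.7845054, -0.8207609)
q' = normalize(q + ½dt·q⊗(0,ω)) = (0.8971, 0.4404, 0.0267, -0.0228)
new position p' = (0.3480, -2.6120, -1.2760)
new velocity v' = (-1.9560, 1.1780, 0.3680)

p' = (0.3480, -2.6120, -1.2760)
q' = (0.8971, 0.4404, 0.0267, -0.0228)
v' = (-1.9560, 1.1780, 0.3680)
ω' = (-1.3753, 0.1933, -0.9213)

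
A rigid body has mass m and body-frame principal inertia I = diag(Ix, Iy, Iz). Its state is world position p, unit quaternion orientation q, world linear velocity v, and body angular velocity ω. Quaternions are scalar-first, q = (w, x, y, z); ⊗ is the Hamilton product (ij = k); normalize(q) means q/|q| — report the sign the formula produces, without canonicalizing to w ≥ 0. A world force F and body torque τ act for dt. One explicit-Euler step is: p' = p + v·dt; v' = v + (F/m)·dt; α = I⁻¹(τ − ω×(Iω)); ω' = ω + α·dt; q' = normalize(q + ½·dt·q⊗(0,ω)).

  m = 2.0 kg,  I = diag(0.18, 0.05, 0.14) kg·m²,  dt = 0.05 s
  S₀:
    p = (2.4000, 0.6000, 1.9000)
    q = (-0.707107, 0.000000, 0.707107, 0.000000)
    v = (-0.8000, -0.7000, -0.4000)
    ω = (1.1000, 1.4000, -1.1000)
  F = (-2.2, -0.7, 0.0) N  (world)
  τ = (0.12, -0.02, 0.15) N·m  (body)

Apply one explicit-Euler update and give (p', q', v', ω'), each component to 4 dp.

(τ − ω×Iω)/I = (1.4367, 0.5680, 2.5014)
ω' = ω + α·dt = (1.1718, 1.4284, -0.9749)
q⊗(0,ω) = (-0.9899498, -1.5556354, -0.9899498, 0.0000000)
q' = normalize(q + ½dt·q⊗(0,ω)) = (-0.7309, -0.0388, 0.6814, 0.0000)
linear accel F/m = (-1.1000, -0.3500, 0.0000)
p + v·dt = (2.3600, 0.5650, 1.8800)
v' = v + a·dt = (-0.8550, -0.7175, -0.4000)

p' = (2.3600, 0.5650, 1.8800)
q' = (-0.7309, -0.0388, 0.6814, 0.0000)
v' = (-0.8550, -0.7175, -0.4000)
ω' = (1.1718, 1.4284, -0.9749)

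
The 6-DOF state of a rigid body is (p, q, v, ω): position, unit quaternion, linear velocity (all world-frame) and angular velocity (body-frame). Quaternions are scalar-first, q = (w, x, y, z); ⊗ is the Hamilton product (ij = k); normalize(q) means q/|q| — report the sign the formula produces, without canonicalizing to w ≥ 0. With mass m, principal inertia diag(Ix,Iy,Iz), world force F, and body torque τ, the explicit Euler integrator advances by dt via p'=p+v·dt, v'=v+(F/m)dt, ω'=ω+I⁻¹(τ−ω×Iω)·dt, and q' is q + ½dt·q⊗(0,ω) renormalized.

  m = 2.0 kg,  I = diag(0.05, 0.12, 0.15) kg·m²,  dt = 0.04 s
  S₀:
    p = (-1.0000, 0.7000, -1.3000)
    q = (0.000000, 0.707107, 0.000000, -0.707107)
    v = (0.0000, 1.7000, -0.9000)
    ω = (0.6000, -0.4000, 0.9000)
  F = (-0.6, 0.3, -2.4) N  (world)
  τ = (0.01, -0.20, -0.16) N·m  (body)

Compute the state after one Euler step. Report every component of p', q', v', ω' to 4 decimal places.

p' = (-1.0000, 0.7680, -1.3360)
q' = (0.0042, 0.7013, -0.0212, -0.7126)
v' = (-0.0120, 1.7060, -0.9480)
ω' = (0.6166, -0.4487, 0.8618)

a = (-0.3000, 0.1500, -1.2000)
p + v·dt = (-1.0000, 0.7680, -1.3360)
v' = v + a·dt = (-0.0120, 1.7060, -0.9480)
gyro term ω×Iω = (-0.0108, -0.0540, -0.0168)
angular accel α = (0.4160, -1.2167, -0.9547)
ω' = ω + α·dt = (0.6166, -0.4487, 0.8618)
Hamilton product q⊗(0,ω) = (0.2121321, -0.2828428, -1.0606605, -0.2828428)
updated quaternion q' = (0.0042, 0.7013, -0.0212, -0.7126)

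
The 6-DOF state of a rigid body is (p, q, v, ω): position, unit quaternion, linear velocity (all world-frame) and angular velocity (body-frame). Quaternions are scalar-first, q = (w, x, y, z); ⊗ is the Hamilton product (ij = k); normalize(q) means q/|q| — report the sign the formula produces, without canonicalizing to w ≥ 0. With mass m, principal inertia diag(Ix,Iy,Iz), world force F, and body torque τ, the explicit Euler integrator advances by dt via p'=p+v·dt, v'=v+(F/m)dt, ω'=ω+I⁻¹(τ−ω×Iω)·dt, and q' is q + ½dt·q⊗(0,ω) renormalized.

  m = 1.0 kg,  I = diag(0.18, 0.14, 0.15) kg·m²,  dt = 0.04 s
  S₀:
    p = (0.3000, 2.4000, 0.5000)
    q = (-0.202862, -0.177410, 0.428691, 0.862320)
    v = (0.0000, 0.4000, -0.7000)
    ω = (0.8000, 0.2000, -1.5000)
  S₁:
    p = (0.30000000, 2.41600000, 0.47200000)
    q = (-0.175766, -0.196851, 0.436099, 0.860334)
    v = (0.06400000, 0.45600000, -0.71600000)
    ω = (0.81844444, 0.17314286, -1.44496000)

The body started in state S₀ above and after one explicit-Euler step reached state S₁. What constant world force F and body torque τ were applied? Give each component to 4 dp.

v₁ − v₀ = (0.06400000, 0.05600000, -0.01600000)
applied force F = (1.6000, 1.4000, -0.4000)
ω₁ − ω₀ = (0.01844444, -0.02685714, 0.05504000)
I·α + gyro = (0.0800, -0.1300, 0.2000)

F = (1.6000, 1.4000, -0.4000)
τ = (0.0800, -0.1300, 0.2000)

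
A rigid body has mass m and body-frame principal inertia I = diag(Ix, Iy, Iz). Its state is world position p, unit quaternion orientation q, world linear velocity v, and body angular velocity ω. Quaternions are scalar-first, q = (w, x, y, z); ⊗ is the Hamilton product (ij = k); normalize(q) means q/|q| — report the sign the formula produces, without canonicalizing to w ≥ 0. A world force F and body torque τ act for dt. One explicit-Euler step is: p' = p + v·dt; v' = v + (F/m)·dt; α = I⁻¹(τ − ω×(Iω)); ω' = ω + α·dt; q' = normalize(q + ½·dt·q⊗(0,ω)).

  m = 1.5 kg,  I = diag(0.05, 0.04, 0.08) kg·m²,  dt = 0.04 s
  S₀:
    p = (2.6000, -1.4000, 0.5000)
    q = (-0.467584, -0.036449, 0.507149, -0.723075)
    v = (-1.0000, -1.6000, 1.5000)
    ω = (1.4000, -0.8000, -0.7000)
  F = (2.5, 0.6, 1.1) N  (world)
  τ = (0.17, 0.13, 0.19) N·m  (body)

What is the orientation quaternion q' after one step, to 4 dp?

q' = (-0.4683, -0.0682, 0.4936, -0.7297)

2q̇ = q⊗(0,ω) = (-0.0494047, -1.5880819, -0.6637521, -0.3535406)
q' = normalize(q + ½dt·q⊗(0,ω)) = (-0.4683, -0.0682, 0.4936, -0.7297)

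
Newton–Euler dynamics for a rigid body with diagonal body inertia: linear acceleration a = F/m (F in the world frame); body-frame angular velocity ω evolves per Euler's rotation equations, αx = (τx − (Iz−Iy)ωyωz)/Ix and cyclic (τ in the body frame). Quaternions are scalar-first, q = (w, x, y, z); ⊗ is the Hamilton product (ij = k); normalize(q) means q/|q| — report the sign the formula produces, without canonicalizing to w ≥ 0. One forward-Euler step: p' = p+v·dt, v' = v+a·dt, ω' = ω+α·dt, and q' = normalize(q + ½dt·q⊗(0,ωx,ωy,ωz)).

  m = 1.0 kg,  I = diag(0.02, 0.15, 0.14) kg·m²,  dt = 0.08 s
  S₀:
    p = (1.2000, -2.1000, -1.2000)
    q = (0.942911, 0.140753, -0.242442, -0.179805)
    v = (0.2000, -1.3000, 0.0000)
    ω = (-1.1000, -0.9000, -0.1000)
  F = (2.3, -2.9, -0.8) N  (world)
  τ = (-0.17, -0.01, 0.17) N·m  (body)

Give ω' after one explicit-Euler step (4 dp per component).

angular accel α = (-8.4550, 0.0213, 0.2950)
ω' = ω + α·dt = (-1.7764, -0.8983, -0.0764)

ω' = (-1.7764, -0.8983, -0.0764)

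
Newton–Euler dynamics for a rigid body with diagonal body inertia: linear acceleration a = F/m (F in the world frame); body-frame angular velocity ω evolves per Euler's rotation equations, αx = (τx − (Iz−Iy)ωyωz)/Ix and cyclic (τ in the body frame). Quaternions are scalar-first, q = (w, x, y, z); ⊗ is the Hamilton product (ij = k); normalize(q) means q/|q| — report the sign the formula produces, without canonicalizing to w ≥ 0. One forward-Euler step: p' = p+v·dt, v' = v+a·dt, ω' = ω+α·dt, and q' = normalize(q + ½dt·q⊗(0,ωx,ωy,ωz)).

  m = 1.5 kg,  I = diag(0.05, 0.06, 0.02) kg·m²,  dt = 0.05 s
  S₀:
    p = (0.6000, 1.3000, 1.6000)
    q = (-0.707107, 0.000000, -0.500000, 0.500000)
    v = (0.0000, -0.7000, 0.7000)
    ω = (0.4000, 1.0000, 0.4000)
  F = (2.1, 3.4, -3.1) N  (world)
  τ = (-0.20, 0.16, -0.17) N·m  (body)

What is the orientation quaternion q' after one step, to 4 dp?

2q̇ = q⊗(0,ω) = (0.3000000, -0.9828428, -0.5071070, -0.0828428)
q' = normalize(q + ½dt·q⊗(0,ω)) = (-0.6993, -0.0246, -0.5125, 0.4977)

q' = (-0.6993, -0.0246, -0.5125, 0.4977)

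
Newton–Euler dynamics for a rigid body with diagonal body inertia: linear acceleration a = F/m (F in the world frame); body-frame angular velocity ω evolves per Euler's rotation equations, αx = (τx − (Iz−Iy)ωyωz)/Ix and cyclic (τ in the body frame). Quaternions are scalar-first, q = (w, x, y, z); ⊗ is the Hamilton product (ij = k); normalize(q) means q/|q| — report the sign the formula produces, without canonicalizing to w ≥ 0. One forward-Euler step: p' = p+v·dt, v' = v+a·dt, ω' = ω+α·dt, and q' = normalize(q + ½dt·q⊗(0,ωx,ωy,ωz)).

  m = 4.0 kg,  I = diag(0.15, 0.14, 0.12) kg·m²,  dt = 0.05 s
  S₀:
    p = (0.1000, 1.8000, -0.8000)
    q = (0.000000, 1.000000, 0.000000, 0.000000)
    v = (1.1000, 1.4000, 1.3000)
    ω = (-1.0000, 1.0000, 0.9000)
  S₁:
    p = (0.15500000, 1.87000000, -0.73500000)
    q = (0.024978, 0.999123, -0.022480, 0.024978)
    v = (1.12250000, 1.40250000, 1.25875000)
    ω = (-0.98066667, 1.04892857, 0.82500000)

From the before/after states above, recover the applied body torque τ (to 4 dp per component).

τ = (0.0400, 0.1100, -0.1700)

rate change Δω = (0.01933333, 0.04892857, -0.07500000)
I·α + gyro = (0.0400, 0.1100, -0.1700)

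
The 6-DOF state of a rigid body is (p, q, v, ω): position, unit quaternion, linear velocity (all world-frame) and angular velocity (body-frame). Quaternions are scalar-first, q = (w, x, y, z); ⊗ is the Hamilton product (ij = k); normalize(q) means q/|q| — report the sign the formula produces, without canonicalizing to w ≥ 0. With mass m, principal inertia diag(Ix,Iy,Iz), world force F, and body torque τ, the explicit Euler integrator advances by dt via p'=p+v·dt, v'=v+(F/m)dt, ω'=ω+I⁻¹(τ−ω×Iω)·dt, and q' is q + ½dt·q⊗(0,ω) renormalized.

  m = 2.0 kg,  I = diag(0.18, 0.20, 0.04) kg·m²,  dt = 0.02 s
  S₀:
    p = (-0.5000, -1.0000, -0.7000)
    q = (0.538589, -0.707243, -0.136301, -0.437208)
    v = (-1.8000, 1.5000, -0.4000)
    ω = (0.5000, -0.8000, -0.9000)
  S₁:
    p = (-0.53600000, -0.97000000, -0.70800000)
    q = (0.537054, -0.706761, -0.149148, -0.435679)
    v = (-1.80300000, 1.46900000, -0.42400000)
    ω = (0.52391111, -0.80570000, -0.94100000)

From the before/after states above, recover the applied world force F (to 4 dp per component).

F = (-0.3000, -3.1000, -2.4000)

velocity change Δv = (-0.00300000, -0.03100000, -0.02400000)
F = m·Δv/dt = (-0.3000, -3.1000, -2.4000)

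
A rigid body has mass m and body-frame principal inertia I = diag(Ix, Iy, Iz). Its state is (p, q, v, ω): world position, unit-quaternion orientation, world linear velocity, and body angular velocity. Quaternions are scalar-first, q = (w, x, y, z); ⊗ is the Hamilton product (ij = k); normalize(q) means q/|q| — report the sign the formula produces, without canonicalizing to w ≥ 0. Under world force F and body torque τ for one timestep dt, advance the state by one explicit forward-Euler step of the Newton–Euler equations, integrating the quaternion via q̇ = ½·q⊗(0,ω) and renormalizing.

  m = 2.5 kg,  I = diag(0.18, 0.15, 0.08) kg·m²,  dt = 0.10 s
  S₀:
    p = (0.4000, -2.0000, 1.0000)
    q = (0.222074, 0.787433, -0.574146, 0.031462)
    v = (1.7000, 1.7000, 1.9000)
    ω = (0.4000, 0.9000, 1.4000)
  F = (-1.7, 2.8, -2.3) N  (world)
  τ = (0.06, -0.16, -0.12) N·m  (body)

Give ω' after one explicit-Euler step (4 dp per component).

ω' = (0.4823, 0.7560, 1.2635)

gyro term ω×Iω = (-0.0882, 0.0560, -0.0108)
α = I⁻¹(τ − ω×Iω) = (0.8233, -1.4400, -1.3650)
ω + α·dt = (0.4823, 0.7560, 1.2635)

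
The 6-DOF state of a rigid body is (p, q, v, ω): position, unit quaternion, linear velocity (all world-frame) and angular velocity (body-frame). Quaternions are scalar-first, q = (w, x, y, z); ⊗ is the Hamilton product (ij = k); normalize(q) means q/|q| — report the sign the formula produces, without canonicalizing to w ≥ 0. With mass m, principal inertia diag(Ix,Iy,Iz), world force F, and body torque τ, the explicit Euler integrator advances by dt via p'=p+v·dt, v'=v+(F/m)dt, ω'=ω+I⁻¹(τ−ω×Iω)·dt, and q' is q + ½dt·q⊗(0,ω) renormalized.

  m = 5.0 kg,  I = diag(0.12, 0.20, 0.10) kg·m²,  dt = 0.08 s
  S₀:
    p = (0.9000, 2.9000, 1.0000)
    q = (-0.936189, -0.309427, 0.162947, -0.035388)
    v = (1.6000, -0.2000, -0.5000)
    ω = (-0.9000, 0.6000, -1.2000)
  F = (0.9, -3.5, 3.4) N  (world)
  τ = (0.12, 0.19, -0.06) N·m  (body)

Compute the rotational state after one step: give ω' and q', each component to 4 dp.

ω' = (-0.8680, 0.6674, -1.2134)
q' = (-0.9510, -0.2821, 0.1266, 0.0080)

ω×(Iω) gyroscopic = (0.0720, 0.0216, -0.0432)
angular accel α = (0.4000, 0.8420, -0.1680)
ω + α·dt = (-0.8680, 0.6674, -1.2134)
q⊗(0,ω) = (-0.4187181, 0.6682665, -0.9011766, 1.0844229)
q + ½dt·q⊗(0,ω), renormalized = (-0.9510, -0.2821, 0.1266, 0.0080)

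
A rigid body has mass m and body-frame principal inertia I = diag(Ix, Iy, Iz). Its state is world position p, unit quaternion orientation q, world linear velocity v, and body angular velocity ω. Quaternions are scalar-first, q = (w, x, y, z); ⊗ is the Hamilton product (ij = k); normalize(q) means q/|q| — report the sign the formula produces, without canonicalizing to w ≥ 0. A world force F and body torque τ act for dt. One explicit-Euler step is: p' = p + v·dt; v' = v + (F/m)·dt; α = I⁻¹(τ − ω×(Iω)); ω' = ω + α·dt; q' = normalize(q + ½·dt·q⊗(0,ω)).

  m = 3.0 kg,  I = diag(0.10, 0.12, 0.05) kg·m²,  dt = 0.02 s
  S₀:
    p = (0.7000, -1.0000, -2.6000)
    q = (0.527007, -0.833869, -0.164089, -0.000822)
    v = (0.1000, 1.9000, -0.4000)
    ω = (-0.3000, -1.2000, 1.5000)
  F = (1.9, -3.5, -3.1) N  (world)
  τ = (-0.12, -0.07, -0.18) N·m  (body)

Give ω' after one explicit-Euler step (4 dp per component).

ω×(Iω) gyroscopic = (0.1260, -0.0225, 0.0072)
angular accel α = (-2.4600, -0.3958, -3.7440)
ω + α·dt = (-0.3492, -1.2079, 1.4251)

ω' = (-0.3492, -1.2079, 1.4251)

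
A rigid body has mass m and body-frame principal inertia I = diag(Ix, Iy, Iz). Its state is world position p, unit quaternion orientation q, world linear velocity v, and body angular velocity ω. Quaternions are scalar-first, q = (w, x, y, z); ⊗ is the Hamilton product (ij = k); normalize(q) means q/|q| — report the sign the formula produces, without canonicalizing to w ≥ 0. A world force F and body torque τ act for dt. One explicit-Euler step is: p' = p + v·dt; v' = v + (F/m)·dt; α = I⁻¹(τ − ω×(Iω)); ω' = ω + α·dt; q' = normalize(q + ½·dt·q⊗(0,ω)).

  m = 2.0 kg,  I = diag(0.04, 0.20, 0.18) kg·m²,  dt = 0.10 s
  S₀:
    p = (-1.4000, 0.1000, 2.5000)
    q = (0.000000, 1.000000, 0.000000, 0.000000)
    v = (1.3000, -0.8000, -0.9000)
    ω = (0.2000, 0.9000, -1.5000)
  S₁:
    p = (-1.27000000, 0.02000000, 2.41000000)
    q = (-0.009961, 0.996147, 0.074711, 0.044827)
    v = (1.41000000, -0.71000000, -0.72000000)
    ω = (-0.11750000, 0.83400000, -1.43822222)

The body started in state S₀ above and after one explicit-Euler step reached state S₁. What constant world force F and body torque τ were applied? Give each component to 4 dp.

velocity change Δv = (0.11000000, 0.09000000, 0.18000000)
applied force F = (2.2000, 1.8000, 3.6000)
rate change Δω = (-0.31750000, -0.06600000, 0.06177778)
τ = I·(Δω/dt) + ω₀×(Iω₀) = (-0.1000, -0.0900, 0.1400)

F = (2.2000, 1.8000, 3.6000)
τ = (-0.1000, -0.0900, 0.1400)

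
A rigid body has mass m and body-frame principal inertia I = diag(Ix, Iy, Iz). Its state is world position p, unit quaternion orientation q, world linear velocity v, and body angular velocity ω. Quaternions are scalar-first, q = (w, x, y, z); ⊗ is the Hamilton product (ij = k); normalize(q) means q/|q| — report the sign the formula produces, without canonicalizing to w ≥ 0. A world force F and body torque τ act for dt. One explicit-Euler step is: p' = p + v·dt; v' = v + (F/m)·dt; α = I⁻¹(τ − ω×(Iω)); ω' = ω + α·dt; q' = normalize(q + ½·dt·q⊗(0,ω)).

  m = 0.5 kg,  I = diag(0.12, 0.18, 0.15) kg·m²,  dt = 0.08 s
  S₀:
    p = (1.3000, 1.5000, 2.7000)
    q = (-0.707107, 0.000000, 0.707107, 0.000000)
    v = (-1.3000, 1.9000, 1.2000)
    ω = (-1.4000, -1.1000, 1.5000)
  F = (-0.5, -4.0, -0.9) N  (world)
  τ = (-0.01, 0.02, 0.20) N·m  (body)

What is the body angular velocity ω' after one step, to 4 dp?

ω' = (-1.4397, -1.1191, 1.5574)

ω×(Iω) gyroscopic = (0.0495, 0.0630, 0.0924)
α = I⁻¹(τ − ω×Iω) = (-0.4958, -0.2389, 0.7173)
ω' = ω + α·dt = (-1.4397, -1.1191, 1.5574)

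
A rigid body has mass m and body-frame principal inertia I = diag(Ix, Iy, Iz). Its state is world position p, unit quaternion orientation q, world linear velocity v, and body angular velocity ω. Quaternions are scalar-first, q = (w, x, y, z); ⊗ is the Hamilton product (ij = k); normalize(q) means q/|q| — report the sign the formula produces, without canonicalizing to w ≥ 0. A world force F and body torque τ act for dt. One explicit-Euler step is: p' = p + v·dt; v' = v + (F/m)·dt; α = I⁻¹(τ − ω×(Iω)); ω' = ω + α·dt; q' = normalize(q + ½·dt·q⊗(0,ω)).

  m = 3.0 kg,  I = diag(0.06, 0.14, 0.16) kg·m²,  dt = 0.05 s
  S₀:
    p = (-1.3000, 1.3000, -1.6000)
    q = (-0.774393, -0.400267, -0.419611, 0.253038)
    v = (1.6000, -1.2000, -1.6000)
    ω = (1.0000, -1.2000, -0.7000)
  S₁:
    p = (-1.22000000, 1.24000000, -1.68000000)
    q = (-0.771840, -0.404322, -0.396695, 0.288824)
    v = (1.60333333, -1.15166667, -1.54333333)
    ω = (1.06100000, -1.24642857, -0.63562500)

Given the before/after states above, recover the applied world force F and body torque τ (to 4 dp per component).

velocity change Δv = (0.00333333, 0.04833333, 0.05666667)
m·(v₁−v₀)/dt = (0.2000, 2.9000, 3.4000)
rate change Δω = (0.06100000, -0.04642857, 0.06437500)
ω₀×(Iω₀) = (0.0168, 0.0700, -0.0960)
τ = I·(Δω/dt) + ω₀×(Iω₀) = (0.0900, -0.0600, 0.1100)

F = (0.2000, 2.9000, 3.4000)
τ = (0.0900, -0.0600, 0.1100)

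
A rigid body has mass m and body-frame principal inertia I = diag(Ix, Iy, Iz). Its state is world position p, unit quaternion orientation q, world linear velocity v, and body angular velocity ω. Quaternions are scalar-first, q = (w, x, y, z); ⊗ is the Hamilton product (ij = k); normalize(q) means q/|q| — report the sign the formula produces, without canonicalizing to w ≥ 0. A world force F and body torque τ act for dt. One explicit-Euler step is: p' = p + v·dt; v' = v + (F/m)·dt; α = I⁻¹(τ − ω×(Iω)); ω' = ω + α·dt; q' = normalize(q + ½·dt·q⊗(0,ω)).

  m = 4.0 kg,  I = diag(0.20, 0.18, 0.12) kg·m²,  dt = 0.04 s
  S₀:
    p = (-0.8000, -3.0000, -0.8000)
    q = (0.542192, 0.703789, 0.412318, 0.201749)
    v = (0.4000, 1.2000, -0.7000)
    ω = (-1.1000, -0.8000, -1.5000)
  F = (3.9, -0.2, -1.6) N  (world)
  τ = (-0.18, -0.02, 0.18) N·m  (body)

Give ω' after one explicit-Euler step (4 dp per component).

ω' = (-1.1216, -0.8338, -1.4341)

α = I⁻¹(τ − ω×Iω) = (-0.5400, -0.8444, 1.6467)
new body rate ω' = (-1.1216, -0.8338, -1.4341)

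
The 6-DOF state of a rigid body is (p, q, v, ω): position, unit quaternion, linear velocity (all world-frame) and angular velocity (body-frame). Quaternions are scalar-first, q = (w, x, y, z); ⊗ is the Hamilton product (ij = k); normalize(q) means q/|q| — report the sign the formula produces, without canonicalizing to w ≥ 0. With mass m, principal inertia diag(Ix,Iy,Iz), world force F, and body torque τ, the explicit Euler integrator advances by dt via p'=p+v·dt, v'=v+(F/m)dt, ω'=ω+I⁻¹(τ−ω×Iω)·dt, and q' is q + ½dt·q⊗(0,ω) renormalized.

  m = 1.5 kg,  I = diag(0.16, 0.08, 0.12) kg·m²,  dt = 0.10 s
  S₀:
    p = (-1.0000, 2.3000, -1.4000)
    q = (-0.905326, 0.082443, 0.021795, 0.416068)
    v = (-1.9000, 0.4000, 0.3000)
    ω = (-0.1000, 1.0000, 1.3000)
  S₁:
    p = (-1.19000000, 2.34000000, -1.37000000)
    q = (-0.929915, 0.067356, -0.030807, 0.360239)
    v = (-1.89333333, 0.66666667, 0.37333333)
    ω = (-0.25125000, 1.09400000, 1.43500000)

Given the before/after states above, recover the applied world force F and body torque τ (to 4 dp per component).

F = (0.1000, 4.0000, 1.1000)
τ = (-0.1900, 0.0700, 0.1700)

Δω = ω₁−ω₀ = (-0.15125000, 0.09400000, 0.13500000)
precession coupling = (0.0520, -0.0052, 0.0080)
τ = I·(Δω/dt) + ω₀×(Iω₀) = (-0.1900, 0.0700, 0.1700)
Δv = v₁−v₀ = (0.00666667, 0.26666667, 0.07333333)
F = m·Δv/dt = (0.1000, 4.0000, 1.1000)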